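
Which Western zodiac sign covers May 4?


Date: May 4
Conventional tropical zodiac dates: Taurus from April 20 onward; Gemini starts May 21
May 4 falls within the Taurus range

Taurus


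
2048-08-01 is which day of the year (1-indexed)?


Date: August 1, 2048
Days in months 1 through 7: 213
Plus 1 days in August

Day of year: 214


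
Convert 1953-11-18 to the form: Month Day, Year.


ISO 1953-11-18 parses as year=1953, month=11, day=18
Month 11 -> November

November 18, 1953


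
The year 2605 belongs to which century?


Century = (year - 1) // 100 + 1
= (2605 - 1) // 100 + 1
= 2604 // 100 + 1
= 26 + 1

27th century


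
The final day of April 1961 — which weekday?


April 1961 has 30 days
Anchor: Jan 1, 1961. With p = 1961 - 1 = 1960: (p + p//4 - p//100 + p//400) mod 7 = (1960 + 490 - 19 + 4) mod 7 = 2435 mod 7 = 6 -> Sunday (Mon=0 ... Sun=6)
Days before April (Jan-Mar): 90; April 1 index = (6 + 90) mod 7 = 5 -> Saturday
Last day offset: 30 - 1 = 29 days
Weekday index = (5 + 29) mod 7 = 6

Sunday, April 30


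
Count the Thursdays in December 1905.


December 1905 has 31 days
Anchor: Jan 1, 1905. With p = 1905 - 1 = 1904: (p + p//4 - p//100 + p//400) mod 7 = (1904 + 476 - 19 + 4) mod 7 = 2365 mod 7 = 6 -> Sunday (Mon=0 ... Sun=6)
Days before December (Jan-Nov): 334; December 1 index = (6 + 334) mod 7 = 4 -> Friday
First Thursday is December 7
Thursdays: 7, 14, 21, 28

4 Thursdays


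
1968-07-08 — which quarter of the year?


Month: July (month 7)
Q1: Jan-Mar, Q2: Apr-Jun, Q3: Jul-Sep, Q4: Oct-Dec

Q3


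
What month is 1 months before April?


April is month 4
4 - 1 = 3

March


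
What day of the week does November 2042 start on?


Target: November 1, 2042
Anchor: Jan 1, 2042. With p = 2042 - 1 = 2041: (p + p//4 - p//100 + p//400) mod 7 = (2041 + 510 - 20 + 5) mod 7 = 2536 mod 7 = 2 -> Wednesday (Mon=0 ... Sun=6)
Days before November (Jan-Oct): 304 days
Weekday index = (2 + 304) mod 7 = 5

Saturday


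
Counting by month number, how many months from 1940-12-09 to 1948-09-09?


From December 1940 to September 1948
8 years * 12 = 96 months, minus 3 months = 93

93 months


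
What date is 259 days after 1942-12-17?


Start: 1942-12-17, add 259 days
December 1942 has 31 days: 31 - 17 = 14 days to December 31 -> 245 left
January 1943 has 31 days -> 214 left
February 1943 has 28 days -> 186 left
March 1943 has 31 days -> 155 left
April 1943 has 30 days -> 125 left
May 1943 has 31 days -> 94 left
June 1943 has 30 days -> 64 left
July 1943 has 31 days -> 33 left
August 1943 has 31 days -> 2 left
September 1943: 2 <= 30 -> lands on September 2

Result: 1943-09-02


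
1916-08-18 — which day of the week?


Date: August 18, 1916
Anchor: Jan 1, 1916. With p = 1916 - 1 = 1915: (p + p//4 - p//100 + p//400) mod 7 = (1915 + 478 - 19 + 4) mod 7 = 2378 mod 7 = 5 -> Saturday (Mon=0 ... Sun=6)
Days before August (Jan-Jul): 213; offset = 213 + 18 - 1 = 230
Weekday index = (5 + 230) mod 7 = 4

Day of the week: Friday


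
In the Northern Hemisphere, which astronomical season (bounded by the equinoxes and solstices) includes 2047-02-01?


Date: February 1
Astronomical Winter (approx.; exact equinox/solstice day varies by year): December 21 to March 19
February 1 falls within the Winter window

Winter


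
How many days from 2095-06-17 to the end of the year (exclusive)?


Day of year: 168 of 365
Remaining = 365 - 168

197 days


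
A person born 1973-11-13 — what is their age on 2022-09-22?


Birth: 1973-11-13
Reference: 2022-09-22
Year difference: 2022 - 1973 = 49
Birthday not yet reached in 2022, subtract 1

48 years old


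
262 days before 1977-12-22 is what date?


Start: 1977-12-22, subtract 262 days
Back 22 days from December 22 reaches November 30, 1977 -> 240 left
November 1977 has 30 days -> back to October 31, 1977 -> 210 left
October 1977 has 31 days -> back to September 30, 1977 -> 179 left
September 1977 has 30 days -> back to August 31, 1977 -> 149 left
August 1977 has 31 days -> back to July 31, 1977 -> 118 left
July 1977 has 31 days -> back to June 30, 1977 -> 87 left
June 1977 has 30 days -> back to May 31, 1977 -> 57 left
May 1977 has 31 days -> back to April 30, 1977 -> 26 left
April 1977: 30 - 26 = 4 -> lands on April 4

Result: 1977-04-04


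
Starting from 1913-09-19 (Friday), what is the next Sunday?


Current: Friday
Target: Sunday
Days ahead: 2

Next Sunday: 1913-09-21


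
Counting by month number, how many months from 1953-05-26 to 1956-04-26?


From May 1953 to April 1956
3 years * 12 = 36 months, minus 1 month = 35

35 months


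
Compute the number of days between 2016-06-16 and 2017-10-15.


From 2016-06-16 to 2017-10-15
2016-06-16: days before June = 31 + 29 + 31 + 30 + 31 = 152 (2016 is a leap year); day of year = 152 + 16 = 168
2017-10-15: days before October = 31 + 28 + 31 + 30 + 31 + 30 + 31 + 31 + 30 = 273 (2017 is not a leap year); day of year = 273 + 15 = 288
Rest of 2016: 366 - 168 = 198
Total = 198 + 288 = 486

486 days


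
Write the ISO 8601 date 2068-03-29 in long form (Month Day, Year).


ISO 2068-03-29 parses as year=2068, month=03, day=29
Month 3 -> March

March 29, 2068


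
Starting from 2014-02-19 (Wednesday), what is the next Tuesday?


Current: Wednesday
Target: Tuesday
Days ahead: 6

Next Tuesday: 2014-02-25


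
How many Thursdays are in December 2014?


December 2014 has 31 days
Anchor: Jan 1, 2014. With p = 2014 - 1 = 2013: (p + p//4 - p//100 + p//400) mod 7 = (2013 + 503 - 20 + 5) mod 7 = 2501 mod 7 = 2 -> Wednesday (Mon=0 ... Sun=6)
Days before December (Jan-Nov): 334; December 1 index = (2 + 334) mod 7 = 0 -> Monday
First Thursday is December 4
Thursdays: 4, 11, 18, 25

4 Thursdays


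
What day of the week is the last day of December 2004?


December 2004 has 31 days
Anchor: Jan 1, 2004. With p = 2004 - 1 = 2003: (p + p//4 - p//100 + p//400) mod 7 = (2003 + 500 - 20 + 5) mod 7 = 2488 mod 7 = 3 -> Thursday (Mon=0 ... Sun=6)
Days before December (Jan-Nov): 335; December 1 index = (3 + 335) mod 7 = 2 -> Wednesday
Last day offset: 31 - 1 = 30 days
Weekday index = (2 + 30) mod 7 = 4

Friday, December 31


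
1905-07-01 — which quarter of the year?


Month: July (month 7)
Q1: Jan-Mar, Q2: Apr-Jun, Q3: Jul-Sep, Q4: Oct-Dec

Q3


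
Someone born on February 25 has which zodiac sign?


Date: February 25
Conventional tropical zodiac dates: Pisces from February 19 onward; Aries starts March 21
February 25 falls within the Pisces range

Pisces


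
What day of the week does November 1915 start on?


Target: November 1, 1915
Anchor: Jan 1, 1915. With p = 1915 - 1 = 1914: (p + p//4 - p//100 + p//400) mod 7 = (1914 + 478 - 19 + 4) mod 7 = 2377 mod 7 = 4 -> Friday (Mon=0 ... Sun=6)
Days before November (Jan-Oct): 304 days
Weekday index = (4 + 304) mod 7 = 0

Monday


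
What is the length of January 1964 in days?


January 1964

31 days


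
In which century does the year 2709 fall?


Century = (year - 1) // 100 + 1
= (2709 - 1) // 100 + 1
= 2708 // 100 + 1
= 27 + 1

28th century


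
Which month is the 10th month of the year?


Month 10 of 12

October


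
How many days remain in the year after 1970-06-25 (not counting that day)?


Day of year: 176 of 365
Remaining = 365 - 176

189 days


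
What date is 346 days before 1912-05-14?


Start: 1912-05-14, subtract 346 days
Back 14 days from May 14 reaches April 30, 1912 -> 332 left
April 1912 has 30 days -> back to March 31, 1912 -> 302 left
March 1912 has 31 days -> back to February 29, 1912 -> 271 left
February 1912 has 29 days -> back to January 31, 1912 -> 242 left
January 1912 has 31 days -> back to December 31, 1911 -> 211 left
December 1911 has 31 days -> back to November 30, 1911 -> 180 left
November 1911 has 30 days -> back to October 31, 1911 -> 150 left
October 1911 has 31 days -> back to September 30, 1911 -> 119 left
September 1911 has 30 days -> back to August 31, 1911 -> 89 left
August 1911 has 31 days -> back to July 31, 1911 -> 58 left
July 1911 has 31 days -> back to June 30, 1911 -> 27 left
June 1911: 30 - 27 = 3 -> lands on June 3

Result: 1911-06-03


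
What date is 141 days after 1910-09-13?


Start: 1910-09-13, add 141 days
September 1910 has 30 days: 30 - 13 = 17 days to September 30 -> 124 left
October 1910 has 31 days -> 93 left
November 1910 has 30 days -> 63 left
December 1910 has 31 days -> 32 left
January 1911 has 31 days -> 1 left
February 1911: 1 <= 28 -> lands on February 1

Result: 1911-02-01


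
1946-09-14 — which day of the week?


Date: September 14, 1946
Anchor: Jan 1, 1946. With p = 1946 - 1 = 1945: (p + p//4 - p//100 + p//400) mod 7 = (1945 + 486 - 19 + 4) mod 7 = 2416 mod 7 = 1 -> Tuesday (Mon=0 ... Sun=6)
Days before September (Jan-Aug): 243; offset = 243 + 14 - 1 = 256
Weekday index = (1 + 256) mod 7 = 5

Day of the week: Saturday


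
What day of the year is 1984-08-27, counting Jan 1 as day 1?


Date: August 27, 1984
Days in months 1 through 7: 213
Plus 27 days in August

Day of year: 240


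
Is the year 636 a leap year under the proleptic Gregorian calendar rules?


Gregorian leap year rule: divisible by 4, but not by 100, unless also by 400.
636 is divisible by 4 but not 100 -> leap year

Yes


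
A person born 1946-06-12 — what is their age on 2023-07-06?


Birth: 1946-06-12
Reference: 2023-07-06
Year difference: 2023 - 1946 = 77

77 years old


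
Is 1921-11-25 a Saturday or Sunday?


Anchor: Jan 1, 1921. With p = 1921 - 1 = 1920: (p + p//4 - p//100 + p//400) mod 7 = (1920 + 480 - 19 + 4) mod 7 = 2385 mod 7 = 5 -> Saturday (Mon=0 ... Sun=6)
Day of year: 329; offset = 328
Weekday index = (5 + 328) mod 7 = 4 -> Friday
Weekend days: Saturday, Sunday

No


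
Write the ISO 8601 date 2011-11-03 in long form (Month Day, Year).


ISO 2011-11-03 parses as year=2011, month=11, day=03
Month 11 -> November

November 3, 2011


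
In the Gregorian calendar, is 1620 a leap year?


Gregorian leap year rule: divisible by 4, but not by 100, unless also by 400.
1620 is divisible by 4 but not 100 -> leap year

Yes


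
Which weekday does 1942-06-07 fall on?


Date: June 7, 1942
Anchor: Jan 1, 1942. With p = 1942 - 1 = 1941: (p + p//4 - p//100 + p//400) mod 7 = (1941 + 485 - 19 + 4) mod 7 = 2411 mod 7 = 3 -> Thursday (Mon=0 ... Sun=6)
Days before June (Jan-May): 151; offset = 151 + 7 - 1 = 157
Weekday index = (3 + 157) mod 7 = 6

Day of the week: Sunday


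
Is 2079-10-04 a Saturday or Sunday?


Anchor: Jan 1, 2079. With p = 2079 - 1 = 2078: (p + p//4 - p//100 + p//400) mod 7 = (2078 + 519 - 20 + 5) mod 7 = 2582 mod 7 = 6 -> Sunday (Mon=0 ... Sun=6)
Day of year: 277; offset = 276
Weekday index = (6 + 276) mod 7 = 2 -> Wednesday
Weekend days: Saturday, Sunday

No


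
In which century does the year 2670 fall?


Century = (year - 1) // 100 + 1
= (2670 - 1) // 100 + 1
= 2669 // 100 + 1
= 26 + 1

27th century


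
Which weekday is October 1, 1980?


Target: October 1, 1980
Anchor: Jan 1, 1980. With p = 1980 - 1 = 1979: (p + p//4 - p//100 + p//400) mod 7 = (1979 + 494 - 19 + 4) mod 7 = 2458 mod 7 = 1 -> Tuesday (Mon=0 ... Sun=6)
Days before October (Jan-Sep): 274 days
Weekday index = (1 + 274) mod 7 = 2

Wednesday


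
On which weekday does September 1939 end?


September 1939 has 30 days
Anchor: Jan 1, 1939. With p = 1939 - 1 = 1938: (p + p//4 - p//100 + p//400) mod 7 = (1938 + 484 - 19 + 4) mod 7 = 2407 mod 7 = 6 -> Sunday (Mon=0 ... Sun=6)
Days before September (Jan-Aug): 243; September 1 index = (6 + 243) mod 7 = 4 -> Friday
Last day offset: 30 - 1 = 29 days
Weekday index = (4 + 29) mod 7 = 5

Saturday, September 30


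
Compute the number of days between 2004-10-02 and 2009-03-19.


From 2004-10-02 to 2009-03-19
2004-10-02: days before October = 31 + 29 + 31 + 30 + 31 + 30 + 31 + 31 + 30 = 274 (2004 is a leap year); day of year = 274 + 2 = 276
2009-03-19: days before March = 31 + 28 = 59 (2009 is not a leap year); day of year = 59 + 19 = 78
Rest of 2004: 366 - 276 = 90
Full years 2005 (365), 2006 (365), 2007 (365), 2008 (366): 1461
Total = 90 + 1461 + 78 = 1629

1629 days


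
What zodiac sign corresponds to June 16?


Date: June 16
Conventional tropical zodiac dates: Gemini from May 21 onward; Cancer starts June 21
June 16 falls within the Gemini range

Gemini


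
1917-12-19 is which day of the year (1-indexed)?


Date: December 19, 1917
Days in months 1 through 11: 334
Plus 19 days in December

Day of year: 353


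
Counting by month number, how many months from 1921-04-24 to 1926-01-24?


From April 1921 to January 1926
5 years * 12 = 60 months, minus 3 months = 57

57 months


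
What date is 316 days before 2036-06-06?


Start: 2036-06-06, subtract 316 days
Back 6 days from June 6 reaches May 31, 2036 -> 310 left
May 2036 has 31 days -> back to April 30, 2036 -> 279 left
April 2036 has 30 days -> back to March 31, 2036 -> 249 left
March 2036 has 31 days -> back to February 29, 2036 -> 218 left
February 2036 has 29 days -> back to January 31, 2036 -> 189 left
January 2036 has 31 days -> back to December 31, 2035 -> 158 left
December 2035 has 31 days -> back to November 30, 2035 -> 127 left
November 2035 has 30 days -> back to October 31, 2035 -> 97 left
October 2035 has 31 days -> back to September 30, 2035 -> 66 left
September 2035 has 30 days -> back to August 31, 2035 -> 36 left
August 2035 has 31 days -> back to July 31, 2035 -> 5 left
July 2035: 31 - 5 = 26 -> lands on July 26

Result: 2035-07-26


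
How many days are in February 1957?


February 1957 (leap year: no)

28 days


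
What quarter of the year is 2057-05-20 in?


Month: May (month 5)
Q1: Jan-Mar, Q2: Apr-Jun, Q3: Jul-Sep, Q4: Oct-Dec

Q2


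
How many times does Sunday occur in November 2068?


November 2068 has 30 days
Anchor: Jan 1, 2068. With p = 2068 - 1 = 2067: (p + p//4 - p//100 + p//400) mod 7 = (2067 + 516 - 20 + 5) mod 7 = 2568 mod 7 = 6 -> Sunday (Mon=0 ... Sun=6)
Days before November (Jan-Oct): 305; November 1 index = (6 + 305) mod 7 = 3 -> Thursday
First Sunday is November 4
Sundays: 4, 11, 18, 25

4 Sundays


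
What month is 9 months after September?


September is month 9
9 + 9 = 18; wrap: 18 - 12 = 6

June


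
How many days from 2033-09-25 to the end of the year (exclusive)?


Day of year: 268 of 365
Remaining = 365 - 268

97 days


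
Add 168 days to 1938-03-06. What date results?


Start: 1938-03-06, add 168 days
March 1938 has 31 days: 31 - 6 = 25 days to March 31 -> 143 left
April 1938 has 30 days -> 113 left
May 1938 has 31 days -> 82 left
June 1938 has 30 days -> 52 left
July 1938 has 31 days -> 21 left
August 1938: 21 <= 31 -> lands on August 21

Result: 1938-08-21


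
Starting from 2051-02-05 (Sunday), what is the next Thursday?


Current: Sunday
Target: Thursday
Days ahead: 4

Next Thursday: 2051-02-09


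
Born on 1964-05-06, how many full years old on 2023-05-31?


Birth: 1964-05-06
Reference: 2023-05-31
Year difference: 2023 - 1964 = 59

59 years old


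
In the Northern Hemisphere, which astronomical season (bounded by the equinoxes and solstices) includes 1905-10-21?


Date: October 21
Astronomical Autumn (approx.; exact equinox/solstice day varies by year): September 22 to December 20
October 21 falls within the Autumn window

Autumn


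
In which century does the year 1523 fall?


Century = (year - 1) // 100 + 1
= (1523 - 1) // 100 + 1
= 1522 // 100 + 1
= 15 + 1

16th century


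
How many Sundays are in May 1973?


May 1973 has 31 days
Anchor: Jan 1, 1973. With p = 1973 - 1 = 1972: (p + p//4 - p//100 + p//400) mod 7 = (1972 + 493 - 19 + 4) mod 7 = 2450 mod 7 = 0 -> Monday (Mon=0 ... Sun=6)
Days before May (Jan-Apr): 120; May 1 index = (0 + 120) mod 7 = 1 -> Tuesday
First Sunday is May 6
Sundays: 6, 13, 20, 27

4 Sundays


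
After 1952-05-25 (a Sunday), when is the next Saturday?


Current: Sunday
Target: Saturday
Days ahead: 6

Next Saturday: 1952-05-31


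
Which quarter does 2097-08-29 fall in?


Month: August (month 8)
Q1: Jan-Mar, Q2: Apr-Jun, Q3: Jul-Sep, Q4: Oct-Dec

Q3


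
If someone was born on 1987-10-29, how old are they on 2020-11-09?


Birth: 1987-10-29
Reference: 2020-11-09
Year difference: 2020 - 1987 = 33

33 years old


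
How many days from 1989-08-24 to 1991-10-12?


From 1989-08-24 to 1991-10-12
1989-08-24: days before August = 31 + 28 + 31 + 30 + 31 + 30 + 31 = 212 (1989 is not a leap year); day of year = 212 + 24 = 236
1991-10-12: days before October = 31 + 28 + 31 + 30 + 31 + 30 + 31 + 31 + 30 = 273 (1991 is not a leap year); day of year = 273 + 12 = 285
Rest of 1989: 365 - 236 = 129
Full years 1990 (365): 365
Total = 129 + 365 + 285 = 779

779 days


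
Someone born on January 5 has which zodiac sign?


Date: January 5
Conventional tropical zodiac dates: Capricorn from December 22 onward; Aquarius starts January 20
January 5 falls within the Capricorn range

Capricorn


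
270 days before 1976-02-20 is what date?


Start: 1976-02-20, subtract 270 days
Back 20 days from February 20 reaches January 31, 1976 -> 250 left
January 1976 has 31 days -> back to December 31, 1975 -> 219 left
December 1975 has 31 days -> back to November 30, 1975 -> 188 left
November 1975 has 30 days -> back to October 31, 1975 -> 158 left
October 1975 has 31 days -> back to September 30, 1975 -> 127 left
September 1975 has 30 days -> back to August 31, 1975 -> 97 left
August 1975 has 31 days -> back to July 31, 1975 -> 66 left
July 1975 has 31 days -> back to June 30, 1975 -> 35 left
June 1975 has 30 days -> back to May 31, 1975 -> 5 left
May 1975: 31 - 5 = 26 -> lands on May 26

Result: 1975-05-26


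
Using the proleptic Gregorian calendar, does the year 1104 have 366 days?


Gregorian leap year rule: divisible by 4, but not by 100, unless also by 400.
1104 is divisible by 4 but not 100 -> leap year

Yes


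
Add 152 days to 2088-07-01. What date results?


Start: 2088-07-01, add 152 days
July 2088 has 31 days: 31 - 1 = 30 days to July 31 -> 122 left
August 2088 has 31 days -> 91 left
September 2088 has 30 days -> 61 left
October 2088 has 31 days -> 30 left
November 2088: 30 <= 30 -> lands on November 30

Result: 2088-11-30


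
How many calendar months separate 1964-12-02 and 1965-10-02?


From December 1964 to October 1965
1 year * 12 = 12 months, minus 2 months = 10

10 months


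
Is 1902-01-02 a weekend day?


Anchor: Jan 1, 1902. With p = 1902 - 1 = 1901: (p + p//4 - p//100 + p//400) mod 7 = (1901 + 475 - 19 + 4) mod 7 = 2361 mod 7 = 2 -> Wednesday (Mon=0 ... Sun=6)
Day of year: 2; offset = 1
Weekday index = (2 + 1) mod 7 = 3 -> Thursday
Weekend days: Saturday, Sunday

No


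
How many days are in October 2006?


October 2006

31 days


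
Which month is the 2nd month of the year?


Month 2 of 12

February


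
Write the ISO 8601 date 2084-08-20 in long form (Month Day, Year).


ISO 2084-08-20 parses as year=2084, month=08, day=20
Month 8 -> August

August 20, 2084


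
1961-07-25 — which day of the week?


Date: July 25, 1961
Anchor: Jan 1, 1961. With p = 1961 - 1 = 1960: (p + p//4 - p//100 + p//400) mod 7 = (1960 + 490 - 19 + 4) mod 7 = 2435 mod 7 = 6 -> Sunday (Mon=0 ... Sun=6)
Days before July (Jan-Jun): 181; offset = 181 + 25 - 1 = 205
Weekday index = (6 + 205) mod 7 = 1

Day of the week: Tuesday


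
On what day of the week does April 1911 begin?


Target: April 1, 1911
Anchor: Jan 1, 1911. With p = 1911 - 1 = 1910: (p + p//4 - p//100 + p//400) mod 7 = (1910 + 477 - 19 + 4) mod 7 = 2372 mod 7 = 6 -> Sunday (Mon=0 ... Sun=6)
Days before April (Jan-Mar): 90 days
Weekday index = (6 + 90) mod 7 = 5

Saturday


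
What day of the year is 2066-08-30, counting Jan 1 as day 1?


Date: August 30, 2066
Days in months 1 through 7: 212
Plus 30 days in August

Day of year: 242


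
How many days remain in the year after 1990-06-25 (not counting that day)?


Day of year: 176 of 365
Remaining = 365 - 176

189 days


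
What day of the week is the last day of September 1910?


September 1910 has 30 days
Anchor: Jan 1, 1910. With p = 1910 - 1 = 1909: (p + p//4 - p//100 + p//400) mod 7 = (1909 + 477 - 19 + 4) mod 7 = 2371 mod 7 = 5 -> Saturday (Mon=0 ... Sun=6)
Days before September (Jan-Aug): 243; September 1 index = (5 + 243) mod 7 = 3 -> Thursday
Last day offset: 30 - 1 = 29 days
Weekday index = (3 + 29) mod 7 = 4

Friday, September 30


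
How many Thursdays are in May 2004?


May 2004 has 31 days
Anchor: Jan 1, 2004. With p = 2004 - 1 = 2003: (p + p//4 - p//100 + p//400) mod 7 = (2003 + 500 - 20 + 5) mod 7 = 2488 mod 7 = 3 -> Thursday (Mon=0 ... Sun=6)
Days before May (Jan-Apr): 121; May 1 index = (3 + 121) mod 7 = 5 -> Saturday
First Thursday is May 6
Thursdays: 6, 13, 20, 27

4 Thursdays


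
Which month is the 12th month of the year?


Month 12 of 12

December


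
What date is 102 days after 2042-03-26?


Start: 2042-03-26, add 102 days
March 2042 has 31 days: 31 - 26 = 5 days to March 31 -> 97 left
April 2042 has 30 days -> 67 left
May 2042 has 31 days -> 36 left
June 2042 has 30 days -> 6 left
July 2042: 6 <= 31 -> lands on July 6

Result: 2042-07-06


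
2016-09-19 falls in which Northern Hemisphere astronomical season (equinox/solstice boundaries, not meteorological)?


Date: September 19
Astronomical Summer (approx.; exact equinox/solstice day varies by year): June 21 to September 21
September 19 falls within the Summer window

Summer


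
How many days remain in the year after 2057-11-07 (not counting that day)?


Day of year: 311 of 365
Remaining = 365 - 311

54 days


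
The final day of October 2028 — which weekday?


October 2028 has 31 days
Anchor: Jan 1, 2028. With p = 2028 - 1 = 2027: (p + p//4 - p//100 + p//400) mod 7 = (2027 + 506 - 20 + 5) mod 7 = 2518 mod 7 = 5 -> Saturday (Mon=0 ... Sun=6)
Days before October (Jan-Sep): 274; October 1 index = (5 + 274) mod 7 = 6 -> Sunday
Last day offset: 31 - 1 = 30 days
Weekday index = (6 + 30) mod 7 = 1

Tuesday, October 31


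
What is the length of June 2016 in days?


June 2016

30 days


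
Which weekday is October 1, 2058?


Target: October 1, 2058
Anchor: Jan 1, 2058. With p = 2058 - 1 = 2057: (p + p//4 - p//100 + p//400) mod 7 = (2057 + 514 - 20 + 5) mod 7 = 2556 mod 7 = 1 -> Tuesday (Mon=0 ... Sun=6)
Days before October (Jan-Sep): 273 days
Weekday index = (1 + 273) mod 7 = 1

Tuesday


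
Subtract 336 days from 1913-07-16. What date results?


Start: 1913-07-16, subtract 336 days
Back 16 days from July 16 reaches June 30, 1913 -> 320 left
June 1913 has 30 days -> back to May 31, 1913 -> 290 left
May 1913 has 31 days -> back to April 30, 1913 -> 259 left
April 1913 has 30 days -> back to March 31, 1913 -> 229 left
March 1913 has 31 days -> back to February 28, 1913 -> 198 left
February 1913 has 28 days -> back to January 31, 1913 -> 170 left
January 1913 has 31 days -> back to December 31, 1912 -> 139 left
December 1912 has 31 days -> back to November 30, 1912 -> 108 left
November 1912 has 30 days -> back to October 31, 1912 -> 78 left
October 1912 has 31 days -> back to September 30, 1912 -> 47 left
September 1912 has 30 days -> back to August 31, 1912 -> 17 left
August 1912: 31 - 17 = 14 -> lands on August 14

Result: 1912-08-14


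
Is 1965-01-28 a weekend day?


Anchor: Jan 1, 1965. With p = 1965 - 1 = 1964: (p + p//4 - p//100 + p//400) mod 7 = (1964 + 491 - 19 + 4) mod 7 = 2440 mod 7 = 4 -> Friday (Mon=0 ... Sun=6)
Day of year: 28; offset = 27
Weekday index = (4 + 27) mod 7 = 3 -> Thursday
Weekend days: Saturday, Sunday

No


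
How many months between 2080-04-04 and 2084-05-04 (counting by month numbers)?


From April 2080 to May 2084
4 years * 12 = 48 months, plus 1 month = 49

49 months


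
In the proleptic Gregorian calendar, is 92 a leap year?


Gregorian leap year rule: divisible by 4, but not by 100, unless also by 400.
92 is divisible by 4 but not 100 -> leap year

Yes


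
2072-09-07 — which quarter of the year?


Month: September (month 9)
Q1: Jan-Mar, Q2: Apr-Jun, Q3: Jul-Sep, Q4: Oct-Dec

Q3


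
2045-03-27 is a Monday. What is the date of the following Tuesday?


Current: Monday
Target: Tuesday
Days ahead: 1

Next Tuesday: 2045-03-28


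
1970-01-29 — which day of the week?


Date: January 29, 1970
Anchor: Jan 1, 1970. With p = 1970 - 1 = 1969: (p + p//4 - p//100 + p//400) mod 7 = (1969 + 492 - 19 + 4) mod 7 = 2446 mod 7 = 3 -> Thursday (Mon=0 ... Sun=6)
Days into year = 29 - 1 = 28
Weekday index = (3 + 28) mod 7 = 3

Day of the week: Thursday


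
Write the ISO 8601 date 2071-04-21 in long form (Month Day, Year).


ISO 2071-04-21 parses as year=2071, month=04, day=21
Month 4 -> April

April 21, 2071


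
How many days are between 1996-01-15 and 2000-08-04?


From 1996-01-15 to 2000-08-04
1996-01-15: day of year = 15
2000-08-04: days before August = 31 + 29 + 31 + 30 + 31 + 30 + 31 = 213 (2000 is a leap year); day of year = 213 + 4 = 217
Rest of 1996: 366 - 15 = 351
Full years 1997 (365), 1998 (365), 1999 (365): 1095
Total = 351 + 1095 + 217 = 1663

1663 days


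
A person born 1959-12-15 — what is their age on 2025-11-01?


Birth: 1959-12-15
Reference: 2025-11-01
Year difference: 2025 - 1959 = 66
Birthday not yet reached in 2025, subtract 1

65 years old


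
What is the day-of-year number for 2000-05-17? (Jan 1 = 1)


Date: May 17, 2000
Days in months 1 through 4: 121
Plus 17 days in May

Day of year: 138


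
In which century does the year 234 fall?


Century = (year - 1) // 100 + 1
= (234 - 1) // 100 + 1
= 233 // 100 + 1
= 2 + 1

3rd century


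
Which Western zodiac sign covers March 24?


Date: March 24
Conventional tropical zodiac dates: Aries from March 21 onward; Taurus starts April 20
March 24 falls within the Aries range

Aries


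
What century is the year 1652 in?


Century = (year - 1) // 100 + 1
= (1652 - 1) // 100 + 1
= 1651 // 100 + 1
= 16 + 1

17th century


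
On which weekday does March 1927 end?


March 1927 has 31 days
Anchor: Jan 1, 1927. With p = 1927 - 1 = 1926: (p + p//4 - p//100 + p//400) mod 7 = (1926 + 481 - 19 + 4) mod 7 = 2392 mod 7 = 5 -> Saturday (Mon=0 ... Sun=6)
Days before March (Jan-Feb): 59; March 1 index = (5 + 59) mod 7 = 1 -> Tuesday
Last day offset: 31 - 1 = 30 days
Weekday index = (1 + 30) mod 7 = 3

Thursday, March 31


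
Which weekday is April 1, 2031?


Target: April 1, 2031
Anchor: Jan 1, 2031. With p = 2031 - 1 = 2030: (p + p//4 - p//100 + p//400) mod 7 = (2030 + 507 - 20 + 5) mod 7 = 2522 mod 7 = 2 -> Wednesday (Mon=0 ... Sun=6)
Days before April (Jan-Mar): 90 days
Weekday index = (2 + 90) mod 7 = 1

Tuesday


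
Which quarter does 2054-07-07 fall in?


Month: July (month 7)
Q1: Jan-Mar, Q2: Apr-Jun, Q3: Jul-Sep, Q4: Oct-Dec

Q3


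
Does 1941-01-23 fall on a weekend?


Anchor: Jan 1, 1941. With p = 1941 - 1 = 1940: (p + p//4 - p//100 + p//400) mod 7 = (1940 + 485 - 19 + 4) mod 7 = 2410 mod 7 = 2 -> Wednesday (Mon=0 ... Sun=6)
Day of year: 23; offset = 22
Weekday index = (2 + 22) mod 7 = 3 -> Thursday
Weekend days: Saturday, Sunday

No


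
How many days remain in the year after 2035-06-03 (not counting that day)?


Day of year: 154 of 365
Remaining = 365 - 154

211 days


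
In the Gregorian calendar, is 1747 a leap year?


Gregorian leap year rule: divisible by 4, but not by 100, unless also by 400.
1747 is not divisible by 4 -> not a leap year

No


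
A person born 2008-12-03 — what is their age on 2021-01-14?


Birth: 2008-12-03
Reference: 2021-01-14
Year difference: 2021 - 2008 = 13
Birthday not yet reached in 2021, subtract 1

12 years old


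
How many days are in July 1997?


July 1997

31 days


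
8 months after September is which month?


September is month 9
9 + 8 = 17; wrap: 17 - 12 = 5

May


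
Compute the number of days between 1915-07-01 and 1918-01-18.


From 1915-07-01 to 1918-01-18
1915-07-01: days before July = 31 + 28 + 31 + 30 + 31 + 30 = 181 (1915 is not a leap year); day of year = 181 + 1 = 182
1918-01-18: day of year = 18
Rest of 1915: 365 - 182 = 183
Full years 1916 (366), 1917 (365): 731
Total = 183 + 731 + 18 = 932

932 days


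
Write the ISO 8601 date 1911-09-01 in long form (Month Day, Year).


ISO 1911-09-01 parses as year=1911, month=09, day=01
Month 9 -> September

September 1, 1911


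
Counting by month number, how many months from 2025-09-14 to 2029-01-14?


From September 2025 to January 2029
4 years * 12 = 48 months, minus 8 months = 40

40 months


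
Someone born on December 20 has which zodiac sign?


Date: December 20
Conventional tropical zodiac dates: Sagittarius from November 22 onward; Capricorn starts December 22
December 20 falls within the Sagittarius range

Sagittarius


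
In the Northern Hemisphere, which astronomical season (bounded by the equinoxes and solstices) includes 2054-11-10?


Date: November 10
Astronomical Autumn (approx.; exact equinox/solstice day varies by year): September 22 to December 20
November 10 falls within the Autumn window

Autumn


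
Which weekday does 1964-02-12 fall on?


Date: February 12, 1964
Anchor: Jan 1, 1964. With p = 1964 - 1 = 1963: (p + p//4 - p//100 + p//400) mod 7 = (1963 + 490 - 19 + 4) mod 7 = 2438 mod 7 = 2 -> Wednesday (Mon=0 ... Sun=6)
Days before February (Jan): 31; offset = 31 + 12 - 1 = 42
Weekday index = (2 + 42) mod 7 = 2

Day of the week: Wednesday


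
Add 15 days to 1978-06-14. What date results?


Start: 1978-06-14, add 15 days
June 1978 has 30 days; 14 + 15 = 29 stays within June

Result: 1978-06-29


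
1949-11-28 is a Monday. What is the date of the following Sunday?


Current: Monday
Target: Sunday
Days ahead: 6

Next Sunday: 1949-12-04


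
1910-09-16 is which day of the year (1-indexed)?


Date: September 16, 1910
Days in months 1 through 8: 243
Plus 16 days in September

Day of year: 259


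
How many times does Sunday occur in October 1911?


October 1911 has 31 days
Anchor: Jan 1, 1911. With p = 1911 - 1 = 1910: (p + p//4 - p//100 + p//400) mod 7 = (1910 + 477 - 19 + 4) mod 7 = 2372 mod 7 = 6 -> Sunday (Mon=0 ... Sun=6)
Days before October (Jan-Sep): 273; October 1 index = (6 + 273) mod 7 = 6 -> Sunday
First Sunday is October 1
Sundays: 1, 8, 15, 22, 29

5 Sundays


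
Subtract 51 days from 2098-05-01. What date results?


Start: 2098-05-01, subtract 51 days
Back 1 day from May 1 reaches April 30, 2098 -> 50 left
April 2098 has 30 days -> back to March 31, 2098 -> 20 left
March 2098: 31 - 20 = 11 -> lands on March 11

Result: 2098-03-11


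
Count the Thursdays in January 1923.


January 1923 has 31 days
Anchor: Jan 1, 1923. With p = 1923 - 1 = 1922: (p + p//4 - p//100 + p//400) mod 7 = (1922 + 480 - 19 + 4) mod 7 = 2387 mod 7 = 0 -> Monday (Mon=0 ... Sun=6)
January 1 is the anchor itself -> Monday
First Thursday is January 4
Thursdays: 4, 11, 18, 25

4 Thursdays


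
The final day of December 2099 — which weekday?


December 2099 has 31 days
Anchor: Jan 1, 2099. With p = 2099 - 1 = 2098: (p + p//4 - p//100 + p//400) mod 7 = (2098 + 524 - 20 + 5) mod 7 = 2607 mod 7 = 3 -> Thursday (Mon=0 ... Sun=6)
Days before December (Jan-Nov): 334; December 1 index = (3 + 334) mod 7 = 1 -> Tuesday
Last day offset: 31 - 1 = 30 days
Weekday index = (1 + 30) mod 7 = 3

Thursday, December 31


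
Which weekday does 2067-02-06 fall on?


Date: February 6, 2067
Anchor: Jan 1, 2067. With p = 2067 - 1 = 2066: (p + p//4 - p//100 + p//400) mod 7 = (2066 + 516 - 20 + 5) mod 7 = 2567 mod 7 = 5 -> Saturday (Mon=0 ... Sun=6)
Days before February (Jan): 31; offset = 31 + 6 - 1 = 36
Weekday index = (5 + 36) mod 7 = 6

Day of the week: Sunday


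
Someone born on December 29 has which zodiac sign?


Date: December 29
Conventional tropical zodiac dates: Capricorn from December 22 onward; Aquarius starts January 20
December 29 falls within the Capricorn range

Capricorn


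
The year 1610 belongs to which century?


Century = (year - 1) // 100 + 1
= (1610 - 1) // 100 + 1
= 1609 // 100 + 1
= 16 + 1

17th century


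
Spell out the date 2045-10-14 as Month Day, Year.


ISO 2045-10-14 parses as year=2045, month=10, day=14
Month 10 -> October

October 14, 2045


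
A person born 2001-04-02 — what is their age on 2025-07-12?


Birth: 2001-04-02
Reference: 2025-07-12
Year difference: 2025 - 2001 = 24

24 years old


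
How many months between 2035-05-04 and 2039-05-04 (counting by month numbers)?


From May 2035 to May 2039
4 years * 12 = 48 months = 48

48 months


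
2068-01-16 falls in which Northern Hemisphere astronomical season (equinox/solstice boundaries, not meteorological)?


Date: January 16
Astronomical Winter (approx.; exact equinox/solstice day varies by year): December 21 to March 19
January 16 falls within the Winter window

Winter


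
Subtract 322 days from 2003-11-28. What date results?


Start: 2003-11-28, subtract 322 days
Back 28 days from November 28 reaches October 31, 2003 -> 294 left
October 2003 has 31 days -> back to September 30, 2003 -> 263 left
September 2003 has 30 days -> back to August 31, 2003 -> 233 left
August 2003 has 31 days -> back to July 31, 2003 -> 202 left
July 2003 has 31 days -> back to June 30, 2003 -> 171 left
June 2003 has 30 days -> back to May 31, 2003 -> 141 left
May 2003 has 31 days -> back to April 30, 2003 -> 110 left
April 2003 has 30 days -> back to March 31, 2003 -> 80 left
March 2003 has 31 days -> back to February 28, 2003 -> 49 left
February 2003 has 28 days -> back to January 31, 2003 -> 21 left
January 2003: 31 - 21 = 10 -> lands on January 10

Result: 2003-01-10


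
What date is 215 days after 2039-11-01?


Start: 2039-11-01, add 215 days
November 2039 has 30 days: 30 - 1 = 29 days to November 30 -> 186 left
December 2039 has 31 days -> 155 left
January 2040 has 31 days -> 124 left
February 2040 has 29 days -> 95 left
March 2040 has 31 days -> 64 left
April 2040 has 30 days -> 34 left
May 2040 has 31 days -> 3 left
June 2040: 3 <= 30 -> lands on June 3

Result: 2040-06-03


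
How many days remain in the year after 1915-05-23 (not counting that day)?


Day of year: 143 of 365
Remaining = 365 - 143

222 days


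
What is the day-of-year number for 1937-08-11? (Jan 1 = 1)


Date: August 11, 1937
Days in months 1 through 7: 212
Plus 11 days in August

Day of year: 223


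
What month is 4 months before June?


June is month 6
6 - 4 = 2

February


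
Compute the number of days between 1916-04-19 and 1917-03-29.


From 1916-04-19 to 1917-03-29
1916-04-19: days before April = 31 + 29 + 31 = 91 (1916 is a leap year); day of year = 91 + 19 = 110
1917-03-29: days before March = 31 + 28 = 59 (1917 is not a leap year); day of year = 59 + 29 = 88
Rest of 1916: 366 - 110 = 256
Total = 256 + 88 = 344

344 days


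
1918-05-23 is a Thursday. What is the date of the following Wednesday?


Current: Thursday
Target: Wednesday
Days ahead: 6

Next Wednesday: 1918-05-29


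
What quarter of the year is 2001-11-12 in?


Month: November (month 11)
Q1: Jan-Mar, Q2: Apr-Jun, Q3: Jul-Sep, Q4: Oct-Dec

Q4


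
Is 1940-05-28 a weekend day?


Anchor: Jan 1, 1940. With p = 1940 - 1 = 1939: (p + p//4 - p//100 + p//400) mod 7 = (1939 + 484 - 19 + 4) mod 7 = 2408 mod 7 = 0 -> Monday (Mon=0 ... Sun=6)
Day of year: 149; offset = 148
Weekday index = (0 + 148) mod 7 = 1 -> Tuesday
Weekend days: Saturday, Sunday

No


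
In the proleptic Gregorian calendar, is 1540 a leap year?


Gregorian leap year rule: divisible by 4, but not by 100, unless also by 400.
1540 is divisible by 4 but not 100 -> leap year

Yes


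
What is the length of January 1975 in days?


January 1975

31 days


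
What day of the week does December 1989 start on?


Target: December 1, 1989
Anchor: Jan 1, 1989. With p = 1989 - 1 = 1988: (p + p//4 - p//100 + p//400) mod 7 = (1988 + 497 - 19 + 4) mod 7 = 2470 mod 7 = 6 -> Sunday (Mon=0 ... Sun=6)
Days before December (Jan-Nov): 334 days
Weekday index = (6 + 334) mod 7 = 4

Friday


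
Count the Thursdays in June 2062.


June 2062 has 30 days
Anchor: Jan 1, 2062. With p = 2062 - 1 = 2061: (p + p//4 - p//100 + p//400) mod 7 = (2061 + 515 - 20 + 5) mod 7 = 2561 mod 7 = 6 -> Sunday (Mon=0 ... Sun=6)
Days before June (Jan-May): 151; June 1 index = (6 + 151) mod 7 = 3 -> Thursday
First Thursday is June 1
Thursdays: 1, 8, 15, 22, 29

5 Thursdays


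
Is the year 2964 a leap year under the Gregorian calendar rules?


Gregorian leap year rule: divisible by 4, but not by 100, unless also by 400.
2964 is divisible by 4 but not 100 -> leap year

Yes


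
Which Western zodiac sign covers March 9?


Date: March 9
Conventional tropical zodiac dates: Pisces from February 19 onward; Aries starts March 21
March 9 falls within the Pisces range

Pisces


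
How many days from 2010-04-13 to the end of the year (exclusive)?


Day of year: 103 of 365
Remaining = 365 - 103

262 days


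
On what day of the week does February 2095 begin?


Target: February 1, 2095
Anchor: Jan 1, 2095. With p = 2095 - 1 = 2094: (p + p//4 - p//100 + p//400) mod 7 = (2094 + 523 - 20 + 5) mod 7 = 2602 mod 7 = 5 -> Saturday (Mon=0 ... Sun=6)
Days before February (Jan): 31 days
Weekday index = (5 + 31) mod 7 = 1

Tuesday


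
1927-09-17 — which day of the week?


Date: September 17, 1927
Anchor: Jan 1, 1927. With p = 1927 - 1 = 1926: (p + p//4 - p//100 + p//400) mod 7 = (1926 + 481 - 19 + 4) mod 7 = 2392 mod 7 = 5 -> Saturday (Mon=0 ... Sun=6)
Days before September (Jan-Aug): 243; offset = 243 + 17 - 1 = 259
Weekday index = (5 + 259) mod 7 = 5

Day of the week: Saturday


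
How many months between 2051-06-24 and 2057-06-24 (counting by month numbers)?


From June 2051 to June 2057
6 years * 12 = 72 months = 72

72 months


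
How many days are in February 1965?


February 1965 (leap year: no)

28 days


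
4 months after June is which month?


June is month 6
6 + 4 = 10

October


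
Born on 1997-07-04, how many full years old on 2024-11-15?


Birth: 1997-07-04
Reference: 2024-11-15
Year difference: 2024 - 1997 = 27

27 years old


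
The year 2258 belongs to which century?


Century = (year - 1) // 100 + 1
= (2258 - 1) // 100 + 1
= 2257 // 100 + 1
= 22 + 1

23rd century


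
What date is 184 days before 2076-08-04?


Start: 2076-08-04, subtract 184 days
Back 4 days from August 4 reaches July 31, 2076 -> 180 left
July 2076 has 31 days -> back to June 30, 2076 -> 149 left
June 2076 has 30 days -> back to May 31, 2076 -> 119 left
May 2076 has 31 days -> back to April 30, 2076 -> 88 left
April 2076 has 30 days -> back to March 31, 2076 -> 58 left
March 2076 has 31 days -> back to February 29, 2076 -> 27 left
February 2076: 29 - 27 = 2 -> lands on February 2

Result: 2076-02-02


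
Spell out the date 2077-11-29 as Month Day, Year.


ISO 2077-11-29 parses as year=2077, month=11, day=29
Month 11 -> November

November 29, 2077


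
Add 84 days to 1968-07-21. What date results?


Start: 1968-07-21, add 84 days
July 1968 has 31 days: 31 - 21 = 10 days to July 31 -> 74 left
August 1968 has 31 days -> 43 left
September 1968 has 30 days -> 13 left
October 1968: 13 <= 31 -> lands on October 13

Result: 1968-10-13


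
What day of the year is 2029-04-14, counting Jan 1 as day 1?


Date: April 14, 2029
Days in months 1 through 3: 90
Plus 14 days in April

Day of year: 104


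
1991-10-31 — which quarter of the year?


Month: October (month 10)
Q1: Jan-Mar, Q2: Apr-Jun, Q3: Jul-Sep, Q4: Oct-Dec

Q4


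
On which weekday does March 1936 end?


March 1936 has 31 days
Anchor: Jan 1, 1936. With p = 1936 - 1 = 1935: (p + p//4 - p//100 + p//400) mod 7 = (1935 + 483 - 19 + 4) mod 7 = 2403 mod 7 = 2 -> Wednesday (Mon=0 ... Sun=6)
Days before March (Jan-Feb): 60; March 1 index = (2 + 60) mod 7 = 6 -> Sunday
Last day offset: 31 - 1 = 30 days
Weekday index = (6 + 30) mod 7 = 1

Tuesday, March 31
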